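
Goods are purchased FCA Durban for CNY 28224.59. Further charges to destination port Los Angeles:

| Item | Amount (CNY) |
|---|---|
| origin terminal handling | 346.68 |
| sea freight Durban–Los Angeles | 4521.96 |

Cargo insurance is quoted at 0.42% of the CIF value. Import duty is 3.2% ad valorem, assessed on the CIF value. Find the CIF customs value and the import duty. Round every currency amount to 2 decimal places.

Let C be the CIF value. C = FCA price + pre-shipment costs + freight + 0.42% × C
C − 0.42% × C = 28224.59 + 346.68 + 4521.96
0.9958 × C = 33093.23
C = 33093.23 / 0.9958 = 33232.81
Insurance premium = 0.42% × 33232.81 = 139.58
Import duty = 33232.81 × 3.2% = 1063.45

CIF value: CNY 33232.81; import duty: CNY 1063.45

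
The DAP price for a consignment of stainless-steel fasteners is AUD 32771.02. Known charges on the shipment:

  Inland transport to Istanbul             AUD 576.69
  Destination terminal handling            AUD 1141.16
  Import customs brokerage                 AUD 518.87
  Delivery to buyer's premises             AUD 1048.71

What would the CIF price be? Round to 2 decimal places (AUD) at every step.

Not relevant to the conversion: inland to port — on the seller under both DAP and CIF; already in the DAP price and stays in the CIF price. brokerage — on the buyer under both terms; not part of either seller's price.
From DAP to CIF, the seller no longer bears: destination terminal, delivery.
CIF price = 32771.02 − 1141.16 − 1048.71 = 30581.15

CIF price: AUD 30581.15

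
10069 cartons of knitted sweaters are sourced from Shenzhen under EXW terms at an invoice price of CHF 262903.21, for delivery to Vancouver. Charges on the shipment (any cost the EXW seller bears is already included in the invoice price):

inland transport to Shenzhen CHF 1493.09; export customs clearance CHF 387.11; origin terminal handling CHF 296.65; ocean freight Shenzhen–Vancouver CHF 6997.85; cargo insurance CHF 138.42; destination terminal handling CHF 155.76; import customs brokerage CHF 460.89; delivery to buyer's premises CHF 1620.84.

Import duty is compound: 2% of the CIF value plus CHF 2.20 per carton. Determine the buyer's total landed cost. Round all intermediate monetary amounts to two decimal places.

EXW: the seller makes goods available at their premises; the buyer bears all onward costs.
CIF value = EXW price + inland to port + export clearance + origin terminal + freight + insurance = 262903.21 + 1493.09 + 387.11 + 296.65 + 6997.85 + 138.42 = 272216.33
Ad valorem component: 272216.33 × 2% = 5444.33
Specific component: 10069 × 2.20 = 22151.80
Import duty = 5444.33 + 22151.80 = 27596.13
Buyer bears: inland to port 1493.09 + export clearance 387.11 + origin terminal 296.65 + freight 6997.85 + insurance 138.42 + destination terminal 155.76 + brokerage 460.89 + delivery 1620.84 + duty 27596.13 = 39146.74
Landed cost = invoice 262903.21 + 39146.74 = 302049.95

Total landed cost: CHF 302049.95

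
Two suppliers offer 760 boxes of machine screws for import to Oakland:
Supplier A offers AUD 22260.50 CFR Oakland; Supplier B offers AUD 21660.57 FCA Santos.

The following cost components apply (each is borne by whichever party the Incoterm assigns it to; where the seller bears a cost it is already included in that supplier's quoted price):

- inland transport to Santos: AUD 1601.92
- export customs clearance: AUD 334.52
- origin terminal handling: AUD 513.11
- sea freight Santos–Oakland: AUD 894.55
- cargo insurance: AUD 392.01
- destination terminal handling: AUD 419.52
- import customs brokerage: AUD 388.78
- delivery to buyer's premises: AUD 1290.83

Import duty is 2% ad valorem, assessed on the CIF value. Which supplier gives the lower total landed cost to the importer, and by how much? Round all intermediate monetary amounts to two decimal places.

Supplier A (CFR):
CIF value = CFR price + insurance = 22260.50 + 392.01 = 22652.51
Import duty = 22652.51 × 2% = 453.05
Buyer bears (A): 392.01 + 419.52 + 388.78 + 1290.83 = 2491.14
Landed cost (A) = invoice 22260.50 + 2491.14 + duty 453.05 = 25204.69
Supplier B (FCA):
CIF value = FCA price + origin terminal + freight + insurance = 21660.57 + 513.11 + 894.55 + 392.01 = 23460.24
Import duty = 23460.24 × 2% = 469.20
Buyer bears (B): 513.11 + 894.55 + 392.01 + 419.52 + 388.78 + 1290.83 = 3898.80
Landed cost (B) = invoice 21660.57 + 3898.80 + duty 469.20 = 26028.57
Difference = |25204.69 − 26028.57| = 823.88

Supplier A is cheaper by AUD 823.88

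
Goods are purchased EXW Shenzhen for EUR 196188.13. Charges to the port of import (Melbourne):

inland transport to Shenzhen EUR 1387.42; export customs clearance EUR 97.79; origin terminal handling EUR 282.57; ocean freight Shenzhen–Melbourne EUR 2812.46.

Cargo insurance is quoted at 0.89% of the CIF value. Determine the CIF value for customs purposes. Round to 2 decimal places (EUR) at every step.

Let C be the CIF value. C = EXW price + pre-shipment costs + freight + 0.89% × C
C − 0.89% × C = 196188.13 + 1387.42 + 97.79 + 282.57 + 2812.46
0.9911 × C = 200768.37
C = 200768.37 / 0.9911 = 202571.25
Insurance premium = 0.89% × 202571.25 = 1802.88

CIF value: EUR 202571.25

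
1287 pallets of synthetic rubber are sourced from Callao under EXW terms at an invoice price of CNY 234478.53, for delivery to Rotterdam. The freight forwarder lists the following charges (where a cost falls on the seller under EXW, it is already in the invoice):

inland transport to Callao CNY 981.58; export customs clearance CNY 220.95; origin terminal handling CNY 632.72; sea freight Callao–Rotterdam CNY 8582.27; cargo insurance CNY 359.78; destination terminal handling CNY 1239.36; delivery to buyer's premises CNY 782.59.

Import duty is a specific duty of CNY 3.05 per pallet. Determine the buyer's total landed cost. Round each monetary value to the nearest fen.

EXW: the seller makes goods available at their premises; the buyer bears all onward costs.
CIF value = EXW price + inland to port + export clearance + origin terminal + freight + insurance = 234478.53 + 981.58 + 220.95 + 632.72 + 8582.27 + 359.78 = 245255.83
Import duty = 1287 × 3.05 = 3925.35
Buyer bears: inland to port 981.58 + export clearance 220.95 + origin terminal 632.72 + freight 8582.27 + insurance 359.78 + destination terminal 1239.36 + delivery 782.59 + duty 3925.35 = 16724.60
Landed cost = invoice 234478.53 + 16724.60 = 251203.13

Total landed cost: CNY 251203.13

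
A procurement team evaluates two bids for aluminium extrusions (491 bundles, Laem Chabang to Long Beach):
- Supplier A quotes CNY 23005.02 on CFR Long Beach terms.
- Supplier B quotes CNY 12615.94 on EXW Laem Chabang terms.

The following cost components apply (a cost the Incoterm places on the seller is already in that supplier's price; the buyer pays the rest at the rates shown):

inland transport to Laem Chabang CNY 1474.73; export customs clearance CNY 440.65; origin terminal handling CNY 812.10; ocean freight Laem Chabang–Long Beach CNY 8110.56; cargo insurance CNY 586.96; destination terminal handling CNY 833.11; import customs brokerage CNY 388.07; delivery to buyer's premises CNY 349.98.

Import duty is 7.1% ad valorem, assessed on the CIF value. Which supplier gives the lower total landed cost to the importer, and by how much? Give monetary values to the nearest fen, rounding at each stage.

Supplier A (CFR):
CIF value = CFR price + insurance = 23005.02 + 586.96 = 23591.98
Import duty = 23591.98 × 7.1% = 1675.03
Buyer bears (A): 586.96 + 833.11 + 388.07 + 349.98 = 2158.12
Landed cost (A) = invoice 23005.02 + 2158.12 + duty 1675.03 = 26838.17
Supplier B (EXW):
CIF value = EXW price + inland to port + export clearance + origin terminal + freight + insurance = 12615.94 + 1474.73 + 440.65 + 812.10 + 8110.56 + 586.96 = 24040.94
Import duty = 24040.94 × 7.1% = 1706.91
Buyer bears (B): 1474.73 + 440.65 + 812.10 + 8110.56 + 586.96 + 833.11 + 388.07 + 349.98 = 12996.16
Landed cost (B) = invoice 12615.94 + 12996.16 + duty 1706.91 = 27319.01
Difference = |26838.17 − 27319.01| = 480.84

Supplier A is cheaper by CNY 480.84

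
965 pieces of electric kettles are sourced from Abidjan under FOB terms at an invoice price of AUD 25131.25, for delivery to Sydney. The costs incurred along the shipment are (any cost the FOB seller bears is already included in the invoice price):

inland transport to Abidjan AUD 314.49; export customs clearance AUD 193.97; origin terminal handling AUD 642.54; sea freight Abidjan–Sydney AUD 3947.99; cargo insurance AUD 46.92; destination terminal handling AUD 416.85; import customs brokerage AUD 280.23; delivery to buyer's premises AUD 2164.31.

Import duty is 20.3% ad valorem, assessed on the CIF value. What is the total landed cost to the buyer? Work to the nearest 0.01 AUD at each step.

Total landed cost: AUD 37900.16

FOB: the seller bears costs until goods are on board at the origin port; the buyer bears freight, insurance and all costs thereafter.
Already in the invoice (seller's account under FOB): inland to port, export clearance, origin terminal — exclude.
CIF value = FOB price + freight + insurance = 25131.25 + 3947.99 + 46.92 = 29126.16
Import duty = 29126.16 × 20.3% = 5912.61
Buyer bears: freight 3947.99 + insurance 46.92 + destination terminal 416.85 + brokerage 280.23 + delivery 2164.31 + duty 5912.61 = 12768.91
Landed cost = invoice 25131.25 + 12768.91 = 37900.16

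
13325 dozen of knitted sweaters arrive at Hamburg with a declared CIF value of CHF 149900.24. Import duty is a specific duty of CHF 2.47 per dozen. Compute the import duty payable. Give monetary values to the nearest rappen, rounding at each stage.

Import duty: CHF 32912.75

Import duty = 13325 × 2.47 = 32912.75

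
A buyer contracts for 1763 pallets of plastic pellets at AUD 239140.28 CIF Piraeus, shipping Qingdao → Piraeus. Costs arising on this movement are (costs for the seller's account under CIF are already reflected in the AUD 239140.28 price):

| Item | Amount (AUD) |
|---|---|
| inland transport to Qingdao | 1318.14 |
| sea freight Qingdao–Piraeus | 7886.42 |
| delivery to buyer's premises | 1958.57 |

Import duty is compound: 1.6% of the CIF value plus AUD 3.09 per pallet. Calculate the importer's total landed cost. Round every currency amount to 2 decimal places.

CIF: the seller pays costs through ocean freight and marine insurance to the destination port.
Already in the invoice (seller's account under CIF): inland to port, freight — exclude.
The CIF price already equals the CIF value: 239140.28
Ad valorem component: 239140.28 × 1.6% = 3826.24
Specific component: 1763 × 3.09 = 5447.67
Import duty = 3826.24 + 5447.67 = 9273.91
Buyer bears: delivery 1958.57 + duty 9273.91 = 11232.48
Landed cost = invoice 239140.28 + 11232.48 = 250372.76

Total landed cost: AUD 250372.76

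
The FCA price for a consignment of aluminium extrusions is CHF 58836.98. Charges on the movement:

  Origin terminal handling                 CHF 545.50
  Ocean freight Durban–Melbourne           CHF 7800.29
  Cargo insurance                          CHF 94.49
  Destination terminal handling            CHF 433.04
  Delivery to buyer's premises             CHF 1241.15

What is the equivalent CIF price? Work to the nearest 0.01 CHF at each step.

CIF price: CHF 67277.26

Not relevant to the conversion: destination terminal, delivery — on the buyer under both terms; not part of either seller's price.
From FCA to CIF, the seller additionally bears: origin terminal, freight, insurance.
CIF price = 58836.98 + 545.50 + 7800.29 + 94.49 = 67277.26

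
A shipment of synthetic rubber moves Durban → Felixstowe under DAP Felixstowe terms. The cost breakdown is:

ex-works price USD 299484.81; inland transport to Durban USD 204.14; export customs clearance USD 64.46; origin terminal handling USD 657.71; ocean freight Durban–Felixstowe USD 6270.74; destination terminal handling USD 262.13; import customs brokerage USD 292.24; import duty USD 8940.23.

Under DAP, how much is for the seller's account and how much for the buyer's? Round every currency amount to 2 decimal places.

Seller: USD 306943.99; buyer: USD 9232.47

DAP: the seller bears all costs to the named destination except import duty and clearance.
Seller's account: goods 299484.81 + inland to port 204.14 + export clearance 64.46 + origin terminal 657.71 + freight 6270.74 + destination terminal 262.13 = 306943.99
Buyer's account: brokerage 292.24 + duty 8940.23 = 9232.47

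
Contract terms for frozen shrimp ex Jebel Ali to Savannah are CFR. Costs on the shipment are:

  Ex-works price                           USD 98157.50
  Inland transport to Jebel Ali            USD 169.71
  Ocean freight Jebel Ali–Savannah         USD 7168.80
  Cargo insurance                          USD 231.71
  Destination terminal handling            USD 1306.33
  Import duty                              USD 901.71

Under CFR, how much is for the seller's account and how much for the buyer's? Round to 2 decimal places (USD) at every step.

CFR: the seller pays costs through ocean freight to the destination port, but not insurance.
Seller's account: goods 98157.50 + inland to port 169.71 + freight 7168.80 = 105496.01
Buyer's account: insurance 231.71 + destination terminal 1306.33 + duty 901.71 = 2439.75

Seller: USD 105496.01; buyer: USD 2439.75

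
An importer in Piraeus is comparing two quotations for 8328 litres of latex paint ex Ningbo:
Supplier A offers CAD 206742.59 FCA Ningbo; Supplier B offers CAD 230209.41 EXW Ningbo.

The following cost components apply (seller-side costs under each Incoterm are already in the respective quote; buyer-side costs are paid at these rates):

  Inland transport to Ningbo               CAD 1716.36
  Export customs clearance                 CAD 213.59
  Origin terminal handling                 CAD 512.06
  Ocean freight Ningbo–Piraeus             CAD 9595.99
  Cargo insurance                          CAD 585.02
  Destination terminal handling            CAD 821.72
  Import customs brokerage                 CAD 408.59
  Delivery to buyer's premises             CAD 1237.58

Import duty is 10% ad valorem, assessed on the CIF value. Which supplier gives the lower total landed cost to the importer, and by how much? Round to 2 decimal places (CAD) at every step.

Supplier A (FCA):
CIF value = FCA price + origin terminal + freight + insurance = 206742.59 + 512.06 + 9595.99 + 585.02 = 217435.66
Import duty = 217435.66 × 10% = 21743.57
Buyer bears (A): 512.06 + 9595.99 + 585.02 + 821.72 + 408.59 + 1237.58 = 13160.96
Landed cost (A) = invoice 206742.59 + 13160.96 + duty 21743.57 = 241647.12
Supplier B (EXW):
CIF value = EXW price + inland to port + export clearance + origin terminal + freight + insurance = 230209.41 + 1716.36 + 213.59 + 512.06 + 9595.99 + 585.02 = 242832.43
Import duty = 242832.43 × 10% = 24283.24
Buyer bears (B): 1716.36 + 213.59 + 512.06 + 9595.99 + 585.02 + 821.72 + 408.59 + 1237.58 = 15090.91
Landed cost (B) = invoice 230209.41 + 15090.91 + duty 24283.24 = 269583.56
Difference = |241647.12 − 269583.56| = 27936.44

Supplier A is cheaper by CAD 27936.44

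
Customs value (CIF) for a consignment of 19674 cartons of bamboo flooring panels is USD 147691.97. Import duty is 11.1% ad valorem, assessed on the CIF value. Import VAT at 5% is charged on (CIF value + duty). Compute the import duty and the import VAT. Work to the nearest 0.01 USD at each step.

Import duty = 147691.97 × 11.1% = 16393.81
VAT base = CIF + duty = 147691.97 + 16393.81 = 164085.78
Import VAT = 164085.78 × 5% = 8204.29

Import duty: USD 16393.81; import VAT: USD 8204.29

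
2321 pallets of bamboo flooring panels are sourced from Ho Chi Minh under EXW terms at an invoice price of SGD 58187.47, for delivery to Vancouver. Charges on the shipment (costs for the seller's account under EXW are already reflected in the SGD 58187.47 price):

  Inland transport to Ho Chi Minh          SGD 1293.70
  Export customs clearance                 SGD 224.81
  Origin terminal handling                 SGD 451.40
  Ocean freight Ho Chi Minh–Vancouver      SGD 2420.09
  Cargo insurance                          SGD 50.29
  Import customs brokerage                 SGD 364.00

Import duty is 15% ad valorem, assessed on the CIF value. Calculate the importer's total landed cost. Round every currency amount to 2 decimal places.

Total landed cost: SGD 72385.92

EXW: the seller makes goods available at their premises; the buyer bears all onward costs.
CIF value = EXW price + inland to port + export clearance + origin terminal + freight + insurance = 58187.47 + 1293.70 + 224.81 + 451.40 + 2420.09 + 50.29 = 62627.76
Import duty = 62627.76 × 15% = 9394.16
Buyer bears: inland to port 1293.70 + export clearance 224.81 + origin terminal 451.40 + freight 2420.09 + insurance 50.29 + brokerage 364.00 + duty 9394.16 = 14198.45
Landed cost = invoice 58187.47 + 14198.45 = 72385.92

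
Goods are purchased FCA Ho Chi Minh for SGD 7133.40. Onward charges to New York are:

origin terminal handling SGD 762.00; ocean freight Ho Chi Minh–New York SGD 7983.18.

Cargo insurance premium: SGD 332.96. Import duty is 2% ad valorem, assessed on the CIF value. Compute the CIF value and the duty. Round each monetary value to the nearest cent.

CIF = FCA price + pre-shipment costs + freight + insurance
CIF = 7133.40 + 762.00 + 7983.18 + 332.96 = 16211.54
Import duty = 16211.54 × 2% = 324.23

CIF value: SGD 16211.54; import duty: SGD 324.23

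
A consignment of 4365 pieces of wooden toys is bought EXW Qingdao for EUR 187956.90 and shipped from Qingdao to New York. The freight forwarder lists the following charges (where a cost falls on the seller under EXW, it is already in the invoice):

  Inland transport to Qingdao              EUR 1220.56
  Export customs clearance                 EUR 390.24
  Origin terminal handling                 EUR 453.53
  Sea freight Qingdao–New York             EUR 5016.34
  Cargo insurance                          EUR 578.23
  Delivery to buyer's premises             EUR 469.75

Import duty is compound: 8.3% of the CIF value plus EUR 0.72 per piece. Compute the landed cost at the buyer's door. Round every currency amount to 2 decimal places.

EXW: the seller makes goods available at their premises; the buyer bears all onward costs.
CIF value = EXW price + inland to port + export clearance + origin terminal + freight + insurance = 187956.90 + 1220.56 + 390.24 + 453.53 + 5016.34 + 578.23 = 195615.80
Ad valorem component: 195615.80 × 8.3% = 16236.11
Specific component: 4365 × 0.72 = 3142.80
Import duty = 16236.11 + 3142.80 = 19378.91
Buyer bears: inland to port 1220.56 + export clearance 390.24 + origin terminal 453.53 + freight 5016.34 + insurance 578.23 + delivery 469.75 + duty 19378.91 = 27507.56
Landed cost = invoice 187956.90 + 27507.56 = 215464.46

Total landed cost: EUR 215464.46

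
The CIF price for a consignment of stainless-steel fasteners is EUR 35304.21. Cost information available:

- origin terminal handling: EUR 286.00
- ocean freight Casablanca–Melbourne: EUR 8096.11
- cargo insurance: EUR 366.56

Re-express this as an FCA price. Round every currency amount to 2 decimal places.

From CIF to FCA, the seller no longer bears: origin terminal, freight, insurance.
FCA price = 35304.21 − 286.00 − 8096.11 − 366.56 = 26555.54

FCA price: EUR 26555.54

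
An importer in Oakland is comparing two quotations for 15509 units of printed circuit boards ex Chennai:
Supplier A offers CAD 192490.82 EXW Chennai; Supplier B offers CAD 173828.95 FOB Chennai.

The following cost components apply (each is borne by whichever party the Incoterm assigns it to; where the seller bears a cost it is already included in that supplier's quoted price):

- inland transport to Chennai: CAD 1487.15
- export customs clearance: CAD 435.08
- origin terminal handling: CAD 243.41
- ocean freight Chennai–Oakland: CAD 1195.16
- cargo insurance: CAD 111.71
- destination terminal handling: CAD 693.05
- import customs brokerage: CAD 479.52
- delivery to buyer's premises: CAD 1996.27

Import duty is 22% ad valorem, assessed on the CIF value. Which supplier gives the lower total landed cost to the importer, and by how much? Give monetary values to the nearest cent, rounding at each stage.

Supplier A (EXW):
CIF value = EXW price + inland to port + export clearance + origin terminal + freight + insurance = 192490.82 + 1487.15 + 435.08 + 243.41 + 1195.16 + 111.71 = 195963.33
Import duty = 195963.33 × 22% = 43111.93
Buyer bears (A): 1487.15 + 435.08 + 243.41 + 1195.16 + 111.71 + 693.05 + 479.52 + 1996.27 = 6641.35
Landed cost (A) = invoice 192490.82 + 6641.35 + duty 43111.93 = 242244.10
Supplier B (FOB):
CIF value = FOB price + freight + insurance = 173828.95 + 1195.16 + 111.71 = 175135.82
Import duty = 175135.82 × 22% = 38529.88
Buyer bears (B): 1195.16 + 111.71 + 693.05 + 479.52 + 1996.27 = 4475.71
Landed cost (B) = invoice 173828.95 + 4475.71 + duty 38529.88 = 216834.54
Difference = |242244.10 − 216834.54| = 25409.56

Supplier B is cheaper by CAD 25409.56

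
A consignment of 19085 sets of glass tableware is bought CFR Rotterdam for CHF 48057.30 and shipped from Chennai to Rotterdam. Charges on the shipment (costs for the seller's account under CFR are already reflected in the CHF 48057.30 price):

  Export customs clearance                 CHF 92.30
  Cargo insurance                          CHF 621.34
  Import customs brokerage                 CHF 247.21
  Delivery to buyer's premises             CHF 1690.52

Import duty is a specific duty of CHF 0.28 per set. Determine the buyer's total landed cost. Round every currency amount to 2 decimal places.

Total landed cost: CHF 55960.17

CFR: the seller pays costs through ocean freight to the destination port, but not insurance.
Already in the invoice (seller's account under CFR): export clearance — exclude.
CIF value = CFR price + insurance = 48057.30 + 621.34 = 48678.64
Import duty = 19085 × 0.28 = 5343.80
Buyer bears: insurance 621.34 + brokerage 247.21 + delivery 1690.52 + duty 5343.80 = 7902.87
Landed cost = invoice 48057.30 + 7902.87 = 55960.17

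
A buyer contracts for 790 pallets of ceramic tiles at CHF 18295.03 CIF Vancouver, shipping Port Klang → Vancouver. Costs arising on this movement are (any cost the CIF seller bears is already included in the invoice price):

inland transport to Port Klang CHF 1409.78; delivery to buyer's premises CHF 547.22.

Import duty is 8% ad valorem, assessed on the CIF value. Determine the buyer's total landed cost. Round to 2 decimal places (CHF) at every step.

CIF: the seller pays costs through ocean freight and marine insurance to the destination port.
Already in the invoice (seller's account under CIF): inland to port — exclude.
The CIF price already equals the CIF value: 18295.03
Import duty = 18295.03 × 8% = 1463.60
Buyer bears: delivery 547.22 + duty 1463.60 = 2010.82
Landed cost = invoice 18295.03 + 2010.82 = 20305.85

Total landed cost: CHF 20305.85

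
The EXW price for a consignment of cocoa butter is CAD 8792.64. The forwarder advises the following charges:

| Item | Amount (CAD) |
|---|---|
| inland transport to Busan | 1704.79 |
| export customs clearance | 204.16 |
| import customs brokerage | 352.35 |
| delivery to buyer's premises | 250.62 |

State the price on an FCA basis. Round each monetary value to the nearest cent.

Not relevant to the conversion: delivery, brokerage — on the buyer under both terms; not part of either seller's price.
From EXW to FCA, the seller additionally bears: inland to port, export clearance.
FCA price = 8792.64 + 1704.79 + 204.16 = 10701.59

FCA price: CAD 10701.59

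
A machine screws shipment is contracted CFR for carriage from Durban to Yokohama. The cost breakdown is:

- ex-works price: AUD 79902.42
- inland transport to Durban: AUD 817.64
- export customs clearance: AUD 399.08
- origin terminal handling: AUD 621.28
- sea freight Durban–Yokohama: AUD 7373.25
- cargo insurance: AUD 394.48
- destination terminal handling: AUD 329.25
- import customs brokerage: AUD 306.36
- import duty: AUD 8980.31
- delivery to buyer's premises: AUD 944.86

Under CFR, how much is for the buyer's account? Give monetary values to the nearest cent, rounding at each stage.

CFR: the seller pays costs through ocean freight to the destination port, but not insurance.
Seller's account: goods 79902.42 + inland to port 817.64 + export clearance 399.08 + origin terminal 621.28 + freight 7373.25 = 89113.67
Buyer's account: insurance 394.48 + destination terminal 329.25 + brokerage 306.36 + duty 8980.31 + delivery 944.86 = 10955.26

Buyer's account: AUD 10955.26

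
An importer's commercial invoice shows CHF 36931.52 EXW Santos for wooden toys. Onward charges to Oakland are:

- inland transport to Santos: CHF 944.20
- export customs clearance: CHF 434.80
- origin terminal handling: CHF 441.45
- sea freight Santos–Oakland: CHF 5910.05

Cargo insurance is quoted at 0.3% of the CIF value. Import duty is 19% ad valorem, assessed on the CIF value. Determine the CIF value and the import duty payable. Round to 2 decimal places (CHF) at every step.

CIF value: CHF 44796.41; import duty: CHF 8511.32

Let C be the CIF value. C = EXW price + pre-shipment costs + freight + 0.3% × C
C − 0.3% × C = 36931.52 + 944.20 + 434.80 + 441.45 + 5910.05
0.997 × C = 44662.02
C = 44662.02 / 0.997 = 44796.41
Insurance premium = 0.3% × 44796.41 = 134.39
Import duty = 44796.41 × 19% = 8511.32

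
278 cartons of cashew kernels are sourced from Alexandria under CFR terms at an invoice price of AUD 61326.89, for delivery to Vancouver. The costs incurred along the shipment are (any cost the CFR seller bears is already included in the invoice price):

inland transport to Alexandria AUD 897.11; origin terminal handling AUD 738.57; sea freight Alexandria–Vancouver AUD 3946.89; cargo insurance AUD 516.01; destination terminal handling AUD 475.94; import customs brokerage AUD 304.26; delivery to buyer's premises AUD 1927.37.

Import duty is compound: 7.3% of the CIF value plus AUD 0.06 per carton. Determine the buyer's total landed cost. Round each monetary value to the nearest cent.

Total landed cost: AUD 69081.68

CFR: the seller pays costs through ocean freight to the destination port, but not insurance.
Already in the invoice (seller's account under CFR): inland to port, origin terminal, freight — exclude.
CIF value = CFR price + insurance = 61326.89 + 516.01 = 61842.90
Ad valorem component: 61842.90 × 7.3% = 4514.53
Specific component: 278 × 0.06 = 16.68
Import duty = 4514.53 + 16.68 = 4531.21
Buyer bears: insurance 516.01 + destination terminal 475.94 + brokerage 304.26 + delivery 1927.37 + duty 4531.21 = 7754.79
Landed cost = invoice 61326.89 + 7754.79 = 69081.68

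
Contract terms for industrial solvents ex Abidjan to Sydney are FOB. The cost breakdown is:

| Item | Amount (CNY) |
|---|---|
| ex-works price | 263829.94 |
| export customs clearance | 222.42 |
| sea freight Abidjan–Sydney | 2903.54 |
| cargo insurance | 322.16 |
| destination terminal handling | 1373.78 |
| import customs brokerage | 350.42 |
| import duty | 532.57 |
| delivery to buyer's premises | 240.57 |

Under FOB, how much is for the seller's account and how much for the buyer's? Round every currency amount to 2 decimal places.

Seller: CNY 264052.36; buyer: CNY 5723.04

FOB: the seller bears costs until goods are on board at the origin port; the buyer bears freight, insurance and all costs thereafter.
Seller's account: goods 263829.94 + export clearance 222.42 = 264052.36
Buyer's account: freight 2903.54 + insurance 322.16 + destination terminal 1373.78 + brokerage 350.42 + duty 532.57 + delivery 240.57 = 5723.04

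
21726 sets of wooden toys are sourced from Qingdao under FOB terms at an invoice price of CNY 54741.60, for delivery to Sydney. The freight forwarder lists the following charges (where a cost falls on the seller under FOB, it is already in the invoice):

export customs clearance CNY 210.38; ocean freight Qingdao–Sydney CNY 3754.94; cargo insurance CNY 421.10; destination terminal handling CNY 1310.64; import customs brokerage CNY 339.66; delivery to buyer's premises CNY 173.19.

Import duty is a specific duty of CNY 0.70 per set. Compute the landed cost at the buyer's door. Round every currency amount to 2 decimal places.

FOB: the seller bears costs until goods are on board at the origin port; the buyer bears freight, insurance and all costs thereafter.
Already in the invoice (seller's account under FOB): export clearance — exclude.
CIF value = FOB price + freight + insurance = 54741.60 + 3754.94 + 421.10 = 58917.64
Import duty = 21726 × 0.70 = 15208.20
Buyer bears: freight 3754.94 + insurance 421.10 + destination terminal 1310.64 + brokerage 339.66 + delivery 173.19 + duty 15208.20 = 21207.73
Landed cost = invoice 54741.60 + 21207.73 = 75949.33

Total landed cost: CNY 75949.33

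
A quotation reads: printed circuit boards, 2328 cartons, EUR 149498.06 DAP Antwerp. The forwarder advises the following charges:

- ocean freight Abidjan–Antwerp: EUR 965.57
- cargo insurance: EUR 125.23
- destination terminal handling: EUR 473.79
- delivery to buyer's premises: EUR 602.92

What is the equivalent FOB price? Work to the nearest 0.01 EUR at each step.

FOB price: EUR 147330.55

From DAP to FOB, the seller no longer bears: freight, insurance, destination terminal, delivery.
FOB price = 149498.06 − 965.57 − 125.23 − 473.79 − 602.92 = 147330.55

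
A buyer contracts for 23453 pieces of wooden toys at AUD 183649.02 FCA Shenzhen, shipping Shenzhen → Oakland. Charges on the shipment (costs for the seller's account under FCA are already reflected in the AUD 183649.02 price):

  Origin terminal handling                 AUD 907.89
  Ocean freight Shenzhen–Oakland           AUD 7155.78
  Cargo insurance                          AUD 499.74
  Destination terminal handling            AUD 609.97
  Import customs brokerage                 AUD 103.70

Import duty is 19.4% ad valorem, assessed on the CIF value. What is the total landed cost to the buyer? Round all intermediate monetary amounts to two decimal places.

Total landed cost: AUD 230215.31

FCA: the seller delivers export-cleared goods to the carrier; the buyer bears costs from that point.
CIF value = FCA price + origin terminal + freight + insurance = 183649.02 + 907.89 + 7155.78 + 499.74 = 192212.43
Import duty = 192212.43 × 19.4% = 37289.21
Buyer bears: origin terminal 907.89 + freight 7155.78 + insurance 499.74 + destination terminal 609.97 + brokerage 103.70 + duty 37289.21 = 46566.29
Landed cost = invoice 183649.02 + 46566.29 = 230215.31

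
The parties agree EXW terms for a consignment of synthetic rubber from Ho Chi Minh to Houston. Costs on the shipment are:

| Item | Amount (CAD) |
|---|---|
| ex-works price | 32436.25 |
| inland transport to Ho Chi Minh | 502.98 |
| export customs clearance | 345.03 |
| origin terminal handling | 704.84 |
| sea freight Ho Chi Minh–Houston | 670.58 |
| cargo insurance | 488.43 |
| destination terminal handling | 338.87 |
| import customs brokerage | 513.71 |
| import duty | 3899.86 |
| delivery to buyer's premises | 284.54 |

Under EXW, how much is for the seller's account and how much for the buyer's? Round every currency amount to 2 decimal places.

Seller: CAD 32436.25; buyer: CAD 7748.84

EXW: the seller makes goods available at their premises; the buyer bears all onward costs.
Seller's account: goods 32436.25 = 32436.25
Buyer's account: inland to port 502.98 + export clearance 345.03 + origin terminal 704.84 + freight 670.58 + insurance 488.43 + destination terminal 338.87 + brokerage 513.71 + duty 3899.86 + delivery 284.54 = 7748.84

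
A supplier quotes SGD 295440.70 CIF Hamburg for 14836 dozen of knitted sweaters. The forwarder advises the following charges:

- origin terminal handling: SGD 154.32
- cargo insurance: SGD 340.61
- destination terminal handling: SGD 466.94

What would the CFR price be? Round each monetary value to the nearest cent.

CFR price: SGD 295100.09

Not relevant to the conversion: origin terminal — on the seller under both CIF and CFR; already in the CIF price and stays in the CFR price. destination terminal — on the buyer under both terms; not part of either seller's price.
From CIF to CFR, the seller no longer bears: insurance.
CFR price = 295440.70 − 340.61 = 295100.09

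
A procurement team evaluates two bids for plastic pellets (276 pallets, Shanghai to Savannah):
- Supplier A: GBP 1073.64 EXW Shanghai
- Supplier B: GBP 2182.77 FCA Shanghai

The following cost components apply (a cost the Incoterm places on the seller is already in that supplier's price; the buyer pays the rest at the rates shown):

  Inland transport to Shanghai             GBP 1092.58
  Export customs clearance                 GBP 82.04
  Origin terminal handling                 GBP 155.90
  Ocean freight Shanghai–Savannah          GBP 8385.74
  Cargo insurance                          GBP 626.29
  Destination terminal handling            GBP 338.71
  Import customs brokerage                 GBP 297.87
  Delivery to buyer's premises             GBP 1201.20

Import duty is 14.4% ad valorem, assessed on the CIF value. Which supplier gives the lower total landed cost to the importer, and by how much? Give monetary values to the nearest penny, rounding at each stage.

Supplier A (EXW):
CIF value = EXW price + inland to port + export clearance + origin terminal + freight + insurance = 1073.64 + 1092.58 + 82.04 + 155.90 + 8385.74 + 626.29 = 11416.19
Import duty = 11416.19 × 14.4% = 1643.93
Buyer bears (A): 1092.58 + 82.04 + 155.90 + 8385.74 + 626.29 + 338.71 + 297.87 + 1201.20 = 12180.33
Landed cost (A) = invoice 1073.64 + 12180.33 + duty 1643.93 = 14897.90
Supplier B (FCA):
CIF value = FCA price + origin terminal + freight + insurance = 2182.77 + 155.90 + 8385.74 + 626.29 = 11350.70
Import duty = 11350.70 × 14.4% = 1634.50
Buyer bears (B): 155.90 + 8385.74 + 626.29 + 338.71 + 297.87 + 1201.20 = 11005.71
Landed cost (B) = invoice 2182.77 + 11005.71 + duty 1634.50 = 14822.98
Difference = |14897.90 − 14822.98| = 74.92

Supplier B is cheaper by GBP 74.92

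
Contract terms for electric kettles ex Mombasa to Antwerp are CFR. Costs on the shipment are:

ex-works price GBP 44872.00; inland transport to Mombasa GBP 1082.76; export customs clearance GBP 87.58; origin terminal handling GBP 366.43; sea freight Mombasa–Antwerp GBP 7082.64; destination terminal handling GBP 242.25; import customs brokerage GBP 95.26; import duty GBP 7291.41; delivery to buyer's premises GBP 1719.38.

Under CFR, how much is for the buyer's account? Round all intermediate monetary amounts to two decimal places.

CFR: the seller pays costs through ocean freight to the destination port, but not insurance.
Seller's account: goods 44872.00 + inland to port 1082.76 + export clearance 87.58 + origin terminal 366.43 + freight 7082.64 = 53491.41
Buyer's account: destination terminal 242.25 + brokerage 95.26 + duty 7291.41 + delivery 1719.38 = 9348.30

Buyer's account: GBP 9348.30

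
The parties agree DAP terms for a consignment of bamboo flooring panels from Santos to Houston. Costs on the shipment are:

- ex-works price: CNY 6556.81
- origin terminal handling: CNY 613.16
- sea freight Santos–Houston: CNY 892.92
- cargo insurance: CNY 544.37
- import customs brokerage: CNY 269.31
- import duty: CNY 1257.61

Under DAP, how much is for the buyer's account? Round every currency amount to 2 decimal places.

Buyer's account: CNY 1526.92

DAP: the seller bears all costs to the named destination except import duty and clearance.
Seller's account: goods 6556.81 + origin terminal 613.16 + freight 892.92 + insurance 544.37 = 8607.26
Buyer's account: brokerage 269.31 + duty 1257.61 = 1526.92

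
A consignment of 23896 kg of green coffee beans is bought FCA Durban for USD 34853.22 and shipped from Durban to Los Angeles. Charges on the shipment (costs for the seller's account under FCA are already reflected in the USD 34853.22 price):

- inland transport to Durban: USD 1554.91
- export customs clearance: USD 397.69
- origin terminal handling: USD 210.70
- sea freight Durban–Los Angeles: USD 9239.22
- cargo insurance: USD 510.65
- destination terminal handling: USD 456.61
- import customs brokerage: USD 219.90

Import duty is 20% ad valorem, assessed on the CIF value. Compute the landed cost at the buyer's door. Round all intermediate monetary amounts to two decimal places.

Total landed cost: USD 54453.06

FCA: the seller delivers export-cleared goods to the carrier; the buyer bears costs from that point.
Already in the invoice (seller's account under FCA): inland to port, export clearance — exclude.
CIF value = FCA price + origin terminal + freight + insurance = 34853.22 + 210.70 + 9239.22 + 510.65 = 44813.79
Import duty = 44813.79 × 20% = 8962.76
Buyer bears: origin terminal 210.70 + freight 9239.22 + insurance 510.65 + destination terminal 456.61 + brokerage 219.90 + duty 8962.76 = 19599.84
Landed cost = invoice 34853.22 + 19599.84 = 54453.06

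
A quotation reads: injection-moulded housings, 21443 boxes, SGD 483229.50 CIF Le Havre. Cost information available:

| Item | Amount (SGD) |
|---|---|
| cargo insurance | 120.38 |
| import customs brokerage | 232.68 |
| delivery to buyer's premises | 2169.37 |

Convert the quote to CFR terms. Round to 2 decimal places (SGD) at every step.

Not relevant to the conversion: delivery, brokerage — on the buyer under both terms; not part of either seller's price.
From CIF to CFR, the seller no longer bears: insurance.
CFR price = 483229.50 − 120.38 = 483109.12

CFR price: SGD 483109.12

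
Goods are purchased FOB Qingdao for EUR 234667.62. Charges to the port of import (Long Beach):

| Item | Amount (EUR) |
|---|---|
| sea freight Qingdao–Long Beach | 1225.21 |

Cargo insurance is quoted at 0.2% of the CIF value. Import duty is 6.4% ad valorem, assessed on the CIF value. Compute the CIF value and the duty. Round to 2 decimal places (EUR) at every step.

CIF value: EUR 236365.56; import duty: EUR 15127.40

Let C be the CIF value. C = FOB price + freight + 0.2% × C
C − 0.2% × C = 234667.62 + 1225.21
0.998 × C = 235892.83
C = 235892.83 / 0.998 = 236365.56
Insurance premium = 0.2% × 236365.56 = 472.73
Import duty = 236365.56 × 6.4% = 15127.40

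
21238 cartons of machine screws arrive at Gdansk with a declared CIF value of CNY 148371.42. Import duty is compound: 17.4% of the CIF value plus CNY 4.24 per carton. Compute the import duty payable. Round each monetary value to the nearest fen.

Import duty: CNY 115865.75

Ad valorem component: 148371.42 × 17.4% = 25816.63
Specific component: 21238 × 4.24 = 90049.12
Import duty = 25816.63 + 90049.12 = 115865.75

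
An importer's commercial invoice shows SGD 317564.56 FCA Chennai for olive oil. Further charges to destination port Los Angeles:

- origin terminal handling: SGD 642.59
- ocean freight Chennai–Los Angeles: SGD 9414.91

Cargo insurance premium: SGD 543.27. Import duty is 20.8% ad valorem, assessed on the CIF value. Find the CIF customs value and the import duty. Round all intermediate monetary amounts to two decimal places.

CIF value: SGD 328165.33; import duty: SGD 68258.39

CIF = FCA price + pre-shipment costs + freight + insurance
CIF = 317564.56 + 642.59 + 9414.91 + 543.27 = 328165.33
Import duty = 328165.33 × 20.8% = 68258.39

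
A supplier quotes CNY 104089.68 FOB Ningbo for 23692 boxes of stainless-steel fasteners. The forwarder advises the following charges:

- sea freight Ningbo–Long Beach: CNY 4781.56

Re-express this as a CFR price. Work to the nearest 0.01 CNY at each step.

CFR price: CNY 108871.24

From FOB to CFR, the seller additionally bears: freight.
CFR price = 104089.68 + 4781.56 = 108871.24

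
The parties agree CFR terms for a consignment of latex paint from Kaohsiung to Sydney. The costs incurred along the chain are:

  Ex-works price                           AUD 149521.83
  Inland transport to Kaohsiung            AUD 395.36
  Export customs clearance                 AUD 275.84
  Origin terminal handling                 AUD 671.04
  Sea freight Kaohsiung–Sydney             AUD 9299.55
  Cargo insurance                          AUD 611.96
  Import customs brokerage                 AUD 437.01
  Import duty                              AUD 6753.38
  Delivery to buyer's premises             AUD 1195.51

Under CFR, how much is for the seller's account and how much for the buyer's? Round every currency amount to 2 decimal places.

Seller: AUD 160163.62; buyer: AUD 8997.86

CFR: the seller pays costs through ocean freight to the destination port, but not insurance.
Seller's account: goods 149521.83 + inland to port 395.36 + export clearance 275.84 + origin terminal 671.04 + freight 9299.55 = 160163.62
Buyer's account: insurance 611.96 + brokerage 437.01 + duty 6753.38 + delivery 1195.51 = 8997.86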